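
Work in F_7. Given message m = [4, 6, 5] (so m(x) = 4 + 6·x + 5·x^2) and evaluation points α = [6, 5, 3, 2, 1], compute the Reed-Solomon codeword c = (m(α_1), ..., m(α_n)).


c = [3, 5, 4, 1, 1]

Message polynomial: m(x) = 4 + 6·x + 5·x^2 (mod 7).
For each evaluation point α_i, compute m(α_i) mod 7:
  α_1 = 6: Horner steps 5 → 1 → 3, so m(6) = 3.
  α_2 = 5: Horner steps 5 → 3 → 5, so m(5) = 5.
  α_3 = 3: Horner steps 5 → 0 → 4, so m(3) = 4.
  α_4 = 2: Horner steps 5 → 2 → 1, so m(2) = 1.
  α_5 = 1: Horner steps 5 → 4 → 1, so m(1) = 1.
Codeword c = [3, 5, 4, 1, 1] ∈ F_7^5.


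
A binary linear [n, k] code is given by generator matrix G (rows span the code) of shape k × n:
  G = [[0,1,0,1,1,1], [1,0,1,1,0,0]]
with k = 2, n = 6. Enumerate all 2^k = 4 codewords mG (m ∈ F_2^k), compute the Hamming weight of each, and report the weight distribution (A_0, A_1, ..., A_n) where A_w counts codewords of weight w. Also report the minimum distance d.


Weight distribution: A_0 = 1, A_3 = 1, A_4 = 1, A_5 = 1. Minimum distance d = 3.

Enumerate all 2^2 = 4 messages m ∈ F_2^2.
For each, compute codeword c = mG in F_2^6, then tally its weight.
  m = 00 → c = 000000, weight = 0.
  m = 10 → c = 010111, weight = 4.
  m = 01 → c = 101100, weight = 3.
  m = 11 → c = 111011, weight = 5.
Tally weights:
  weight 0: 1 codewords.
  weight 3: 1 codewords.
  weight 4: 1 codewords.
  weight 5: 1 codewords.
Minimum distance d = smallest w > 0 with A_w > 0 = 3.
Sanity: Σ A_w = 4 = 2^2 = 4 ✓.


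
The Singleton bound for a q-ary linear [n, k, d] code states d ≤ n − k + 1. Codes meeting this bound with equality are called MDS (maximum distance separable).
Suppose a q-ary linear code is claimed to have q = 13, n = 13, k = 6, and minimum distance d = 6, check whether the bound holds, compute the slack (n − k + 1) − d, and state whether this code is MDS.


Singleton RHS = n − k + 1 = 8, slack = 2, bound satisfied, not MDS.

Singleton bound: d ≤ n − k + 1.
Here n = 13, k = 6, so n − k + 1 = 8.
Given d = 6, check d ≤ 8: YES.
Slack = (n − k + 1) − d = 2.
The code is NOT MDS (slack = 2 > 0).
Description: the claimed parameters are [13, 6, 6]_13; such a code would be non-MDS.


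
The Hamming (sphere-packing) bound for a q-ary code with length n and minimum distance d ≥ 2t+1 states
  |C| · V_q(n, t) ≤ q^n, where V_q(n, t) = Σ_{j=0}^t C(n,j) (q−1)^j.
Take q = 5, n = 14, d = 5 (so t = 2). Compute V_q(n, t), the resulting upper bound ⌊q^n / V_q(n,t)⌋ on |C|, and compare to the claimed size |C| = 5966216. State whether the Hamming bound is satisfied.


V_q(n, t) = 1513, q^n = 6103515625, Hamming bound = 4034048, |C| = 5966216 > bound (violated).

Step 1: Compute V_q(n, t) = Σ_{j=0}^2 C(n, j) (q−1)^j.
  j = 0: C(14,0)·(4)^0 = 1·1 = 1.
  j = 1: C(14,1)·(4)^1 = 14·4 = 56.
  j = 2: C(14,2)·(4)^2 = 91·16 = 1456.
  V_q(n, t) = 1 + 56 + 1456 = 1513.
Step 2: q^n = 5^14 = 6103515625.
Step 3: Hamming bound ⌊q^n / V_q(n,t)⌋ = ⌊6103515625/1513⌋ = 4034048.
Step 4: Compare |C| = 5966216 to 4034048: violated.
The claimed |C| lies above the Hamming bound, so no 5-ary code of length 14 with d ≥ 5 can have 5966216 codewords.


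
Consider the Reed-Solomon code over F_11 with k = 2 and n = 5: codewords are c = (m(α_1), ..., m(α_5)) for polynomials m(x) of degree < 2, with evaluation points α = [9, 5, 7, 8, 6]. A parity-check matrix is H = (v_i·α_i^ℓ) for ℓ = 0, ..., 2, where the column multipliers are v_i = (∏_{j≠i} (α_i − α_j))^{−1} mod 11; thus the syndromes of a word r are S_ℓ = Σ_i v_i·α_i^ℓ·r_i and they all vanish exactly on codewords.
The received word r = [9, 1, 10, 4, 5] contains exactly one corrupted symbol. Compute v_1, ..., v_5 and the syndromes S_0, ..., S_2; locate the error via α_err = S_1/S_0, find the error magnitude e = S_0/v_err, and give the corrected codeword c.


S = (6, 8, 7), error at position 2, error magnitude e = 1, c = [9, 0, 10, 4, 5].

Step 1: column multipliers v_i = (∏_{j≠i}(α_i − α_j))^{−1} mod 11.
  i = 1 (α = 9): (9−5)(9−7)(9−8)(9−6) = 4·2·1·3 = 24 ≡ 2, so v_1 = 2^{−1} = 6 (mod 11).
  i = 2 (α = 5): (5−9)(5−7)(5−8)(5−6) = (−4)·(−2)·(−3)·(−1) = 24 ≡ 2, so v_2 = 2^{−1} = 6 (mod 11).
  i = 3 (α = 7): (7−9)(7−5)(7−8)(7−6) = (−2)·2·(−1)·1 = 4 ≡ 4, so v_3 = 4^{−1} = 3 (mod 11).
  i = 4 (α = 8): (8−9)(8−5)(8−7)(8−6) = (−1)·3·1·2 = −6 ≡ 5, so v_4 = 5^{−1} = 9 (mod 11).
  i = 5 (α = 6): (6−9)(6−5)(6−7)(6−8) = (−3)·1·(−1)·(−2) = −6 ≡ 5, so v_5 = 5^{−1} = 9 (mod 11).
  v = [6, 6, 3, 9, 9].
Step 2: syndromes of r = [9, 1, 10, 4, 5] (all sums mod 11).
  S_0 = Σ v_i r_i = 6·9 + 6·1 + 3·10 + 9·4 + 9·5 = 171 ≡ 6.
  S_1 = Σ v_i α_i r_i = 6·9·9 + 6·5·1 + 3·7·10 + 9·8·4 + 9·6·5 = 1284 ≡ 8.
  α_i^2 mod 11 = [4, 3, 5, 9, 3].
  S_2 = Σ v_i α_i^2 r_i = 6·4·9 + 6·3·1 + 3·5·10 + 9·9·4 + 9·3·5 = 843 ≡ 7.
  S = (6, 8, 7) ≠ 0, so r is not a codeword (an error is present).
Step 3: locate the error. For a single error e at position i, S_ℓ = v_i·e·α_i^ℓ, so α_err = S_1/S_0.
  S_0^{−1} = 6^{−1} = 2 (mod 11), so α_err = 8·2 = 16 ≡ 5 = α_2. Error position i = 2.
  Consistency check: S_2/S_1 = 7·7 = 49 ≡ 5 = α_err ✓ (single-error assumption holds).
Step 4: error magnitude e = S_0/v_2 = S_0·∏_{j≠2}(α_2 − α_j) = 6·2 = 12 ≡ 1 (mod 11).
Step 5: correct position 2: c_2 = r_2 − e = 1 − 1 ≡ 0 (mod 11). Hence c = [9, 0, 10, 4, 5].
  Check: interpolating c through the α_i gives m(x) = 8 + 5·x (degree < 2) with m(α_i) = c_i for every i, so c is indeed a codeword.


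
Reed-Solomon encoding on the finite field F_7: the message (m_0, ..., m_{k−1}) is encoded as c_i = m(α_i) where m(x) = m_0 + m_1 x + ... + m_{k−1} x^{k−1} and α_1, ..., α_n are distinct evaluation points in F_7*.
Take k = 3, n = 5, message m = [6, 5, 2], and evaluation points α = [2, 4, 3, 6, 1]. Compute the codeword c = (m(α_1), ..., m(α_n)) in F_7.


c = [3, 2, 4, 3, 6]

Message polynomial: m(x) = 6 + 5·x + 2·x^2 (mod 7).
For each evaluation point α_i, compute m(α_i) mod 7:
  α_1 = 2: Horner steps 2 → 2 → 3, so m(2) = 3.
  α_2 = 4: Horner steps 2 → 6 → 2, so m(4) = 2.
  α_3 = 3: Horner steps 2 → 4 → 4, so m(3) = 4.
  α_4 = 6: Horner steps 2 → 3 → 3, so m(6) = 3.
  α_5 = 1: Horner steps 2 → 0 → 6, so m(1) = 6.
Codeword c = [3, 2, 4, 3, 6] ∈ F_7^5.


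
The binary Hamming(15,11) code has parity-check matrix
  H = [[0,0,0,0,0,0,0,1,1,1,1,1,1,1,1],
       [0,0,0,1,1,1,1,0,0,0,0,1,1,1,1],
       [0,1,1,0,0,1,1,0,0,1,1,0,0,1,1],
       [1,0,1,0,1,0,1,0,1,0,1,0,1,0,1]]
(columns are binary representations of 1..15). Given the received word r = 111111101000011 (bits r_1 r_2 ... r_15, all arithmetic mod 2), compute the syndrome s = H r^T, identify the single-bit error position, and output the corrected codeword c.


s = (1, 0, 0, 0)^T, error position = 8, corrected codeword c = 111111111000011

Compute s = H r^T mod 2 one row at a time:
  s_1 = 0 + 1 + 0 + 0 + 0 + 0 + 1 + 1 = 3 ≡ 1 (mod 2).
  s_2 = 1 + 1 + 1 + 1 + 0 + 0 + 1 + 1 = 6 ≡ 0 (mod 2).
  s_3 = 1 + 1 + 1 + 1 + 0 + 0 + 1 + 1 = 6 ≡ 0 (mod 2).
  s_4 = 1 + 1 + 1 + 1 + 1 + 0 + 0 + 1 = 6 ≡ 0 (mod 2).
s = (1, 0, 0, 0)^T — this equals column 8 of H (binary 1000), so error is at position 8.
Correct: flip bit 8 of r = 111111101000011 to get c = 111111111000011.


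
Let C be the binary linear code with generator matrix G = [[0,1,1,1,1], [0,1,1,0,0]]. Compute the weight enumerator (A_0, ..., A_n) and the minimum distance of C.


Weight distribution: A_0 = 1, A_2 = 2, A_4 = 1. Minimum distance d = 2.

Enumerate all 2^2 = 4 messages m ∈ F_2^2.
For each, compute codeword c = mG in F_2^5, then tally its weight.
  m = 00 → c = 00000, weight = 0.
  m = 10 → c = 01111, weight = 4.
  m = 01 → c = 01100, weight = 2.
  m = 11 → c = 00011, weight = 2.
Tally weights:
  weight 0: 1 codewords.
  weight 2: 2 codewords.
  weight 4: 1 codewords.
Minimum distance d = smallest w > 0 with A_w > 0 = 2.
Sanity: Σ A_w = 4 = 2^2 = 4 ✓.


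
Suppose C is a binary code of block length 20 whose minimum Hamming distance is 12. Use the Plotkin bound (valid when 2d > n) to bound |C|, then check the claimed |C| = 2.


Plotkin bound M ≤ 6; given |C| = 2 ≤ bound (satisfied).

Check applicability: 2d = 24, n = 20.
2d − n = 4 > 0, so Plotkin applies.
Compute d/(2d−n) = 12/4 ≈ 3.0000.
⌊d/(2d−n)⌋ = 3.
Plotkin bound: M ≤ 2·3 = 6.
Given |C| = 2, check: satisfied.
This |C| is below the Plotkin bound.


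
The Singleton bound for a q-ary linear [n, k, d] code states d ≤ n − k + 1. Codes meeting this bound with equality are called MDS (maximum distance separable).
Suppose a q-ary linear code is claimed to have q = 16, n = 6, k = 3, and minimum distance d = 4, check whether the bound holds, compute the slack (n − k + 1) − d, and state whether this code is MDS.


Singleton RHS = n − k + 1 = 4, slack = 0, bound satisfied, MDS.

Singleton bound: d ≤ n − k + 1.
Here n = 6, k = 3, so n − k + 1 = 4.
Given d = 4, check d ≤ 4: YES.
Slack = (n − k + 1) − d = 0.
The code is MDS (slack = 0).
Description: the claimed parameters are [6, 3, 4]_16; such a code would be MDS (meets Singleton bound).


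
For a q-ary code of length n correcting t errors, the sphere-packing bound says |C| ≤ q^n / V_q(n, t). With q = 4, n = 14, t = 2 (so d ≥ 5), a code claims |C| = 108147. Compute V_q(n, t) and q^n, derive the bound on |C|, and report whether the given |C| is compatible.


V_q(n, t) = 862, q^n = 268435456, Hamming bound = 311410, |C| = 108147 ≤ bound (satisfied).

Step 1: Compute V_q(n, t) = Σ_{j=0}^2 C(n, j) (q−1)^j.
  j = 0: C(14,0)·(3)^0 = 1·1 = 1.
  j = 1: C(14,1)·(3)^1 = 14·3 = 42.
  j = 2: C(14,2)·(3)^2 = 91·9 = 819.
  V_q(n, t) = 1 + 42 + 819 = 862.
Step 2: q^n = 4^14 = 268435456.
Step 3: Hamming bound ⌊q^n / V_q(n,t)⌋ = ⌊268435456/862⌋ = 311410.
Step 4: Compare |C| = 108147 to 311410: satisfied.
The claimed |C| lies below the Hamming bound.


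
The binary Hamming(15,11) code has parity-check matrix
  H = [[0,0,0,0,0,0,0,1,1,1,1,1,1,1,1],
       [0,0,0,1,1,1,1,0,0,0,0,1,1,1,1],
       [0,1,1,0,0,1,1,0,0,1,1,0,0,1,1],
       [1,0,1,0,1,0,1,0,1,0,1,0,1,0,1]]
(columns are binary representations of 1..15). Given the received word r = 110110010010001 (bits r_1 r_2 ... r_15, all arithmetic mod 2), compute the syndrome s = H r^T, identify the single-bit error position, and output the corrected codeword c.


s = (1, 1, 1, 0)^T, error position = 14, corrected codeword c = 110110010010011

Compute s = H r^T mod 2 one row at a time:
  s_1 = 1 + 0 + 0 + 1 + 0 + 0 + 0 + 1 = 3 ≡ 1 (mod 2).
  s_2 = 1 + 1 + 0 + 0 + 0 + 0 + 0 + 1 = 3 ≡ 1 (mod 2).
  s_3 = 1 + 0 + 0 + 0 + 0 + 1 + 0 + 1 = 3 ≡ 1 (mod 2).
  s_4 = 1 + 0 + 1 + 0 + 0 + 1 + 0 + 1 = 4 ≡ 0 (mod 2).
s = (1, 1, 1, 0)^T — this equals column 14 of H (binary 1110), so error is at position 14.
Correct: flip bit 14 of r = 110110010010001 to get c = 110110010010011.


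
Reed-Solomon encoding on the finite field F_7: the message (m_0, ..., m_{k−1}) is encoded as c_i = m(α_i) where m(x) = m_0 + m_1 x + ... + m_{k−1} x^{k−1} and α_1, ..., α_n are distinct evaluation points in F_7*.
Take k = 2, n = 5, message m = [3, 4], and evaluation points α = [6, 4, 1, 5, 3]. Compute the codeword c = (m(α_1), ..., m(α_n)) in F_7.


c = [6, 5, 0, 2, 1]

Message polynomial: m(x) = 3 + 4·x (mod 7).
For each evaluation point α_i, compute m(α_i) mod 7:
  α_1 = 6: Horner steps 4 → 6, so m(6) = 6.
  α_2 = 4: Horner steps 4 → 5, so m(4) = 5.
  α_3 = 1: Horner steps 4 → 0, so m(1) = 0.
  α_4 = 5: Horner steps 4 → 2, so m(5) = 2.
  α_5 = 3: Horner steps 4 → 1, so m(3) = 1.
Codeword c = [6, 5, 0, 2, 1] ∈ F_7^5.


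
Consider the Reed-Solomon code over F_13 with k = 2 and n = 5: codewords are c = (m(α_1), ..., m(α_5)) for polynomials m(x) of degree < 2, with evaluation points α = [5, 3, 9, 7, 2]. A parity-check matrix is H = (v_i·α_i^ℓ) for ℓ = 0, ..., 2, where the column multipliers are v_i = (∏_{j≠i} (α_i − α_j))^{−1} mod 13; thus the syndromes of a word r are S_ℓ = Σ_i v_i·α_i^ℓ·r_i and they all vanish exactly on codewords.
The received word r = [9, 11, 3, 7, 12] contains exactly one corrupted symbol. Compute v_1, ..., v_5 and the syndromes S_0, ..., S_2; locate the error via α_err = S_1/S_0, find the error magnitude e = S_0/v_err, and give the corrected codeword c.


S = (1, 9, 3), error at position 3, error magnitude e = 11, c = [9, 11, 5, 7, 12].

Step 1: column multipliers v_i = (∏_{j≠i}(α_i − α_j))^{−1} mod 13.
  i = 1 (α = 5): (5−3)(5−9)(5−7)(5−2) = 2·(−4)·(−2)·3 = 48 ≡ 9, so v_1 = 9^{−1} = 3 (mod 13).
  i = 2 (α = 3): (3−5)(3−9)(3−7)(3−2) = (−2)·(−6)·(−4)·1 = −48 ≡ 4, so v_2 = 4^{−1} = 10 (mod 13).
  i = 3 (α = 9): (9−5)(9−3)(9−7)(9−2) = 4·6·2·7 = 336 ≡ 11, so v_3 = 11^{−1} = 6 (mod 13).
  i = 4 (α = 7): (7−5)(7−3)(7−9)(7−2) = 2·4·(−2)·5 = −80 ≡ 11, so v_4 = 11^{−1} = 6 (mod 13).
  i = 5 (α = 2): (2−5)(2−3)(2−9)(2−7) = (−3)·(−1)·(−7)·(−5) = 105 ≡ 1, so v_5 = 1^{−1} = 1 (mod 13).
  v = [3, 10, 6, 6, 1].
Step 2: syndromes of r = [9, 11, 3, 7, 12] (all sums mod 13).
  S_0 = Σ v_i r_i = 3·9 + 10·11 + 6·3 + 6·7 + 1·12 = 209 ≡ 1.
  S_1 = Σ v_i α_i r_i = 3·5·9 + 10·3·11 + 6·9·3 + 6·7·7 + 1·2·12 = 945 ≡ 9.
  α_i^2 mod 13 = [12, 9, 3, 10, 4].
  S_2 = Σ v_i α_i^2 r_i = 3·12·9 + 10·9·11 + 6·3·3 + 6·10·7 + 1·4·12 = 1836 ≡ 3.
  S = (1, 9, 3) ≠ 0, so r is not a codeword (an error is present).
Step 3: locate the error. For a single error e at position i, S_ℓ = v_i·e·α_i^ℓ, so α_err = S_1/S_0.
  S_0^{−1} = 1^{−1} = 1 (mod 13), so α_err = 9·1 = 9 ≡ 9 = α_3. Error position i = 3.
  Consistency check: S_2/S_1 = 3·3 = 9 ≡ 9 = α_err ✓ (single-error assumption holds).
Step 4: error magnitude e = S_0/v_3 = S_0·∏_{j≠3}(α_3 − α_j) = 1·11 = 11 ≡ 11 (mod 13).
Step 5: correct position 3: c_3 = r_3 − e = 3 − 11 ≡ 5 (mod 13). Hence c = [9, 11, 5, 7, 12].
  Check: interpolating c through the α_i gives m(x) = 1 + 12·x (degree < 2) with m(α_i) = c_i for every i, so c is indeed a codeword.


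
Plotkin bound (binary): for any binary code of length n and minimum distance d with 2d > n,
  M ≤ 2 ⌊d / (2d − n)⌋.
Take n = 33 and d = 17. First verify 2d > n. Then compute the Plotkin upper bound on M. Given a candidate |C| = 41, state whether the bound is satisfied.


Plotkin bound M ≤ 34; given |C| = 41 > bound (violated).

Check applicability: 2d = 34, n = 33.
2d − n = 1 > 0, so Plotkin applies.
Compute d/(2d−n) = 17/1 ≈ 17.0000.
⌊d/(2d−n)⌋ = 17.
Plotkin bound: M ≤ 2·17 = 34.
Given |C| = 41, check: VIOLATED.
This |C| is above the Plotkin bound, so no binary code with n = 33, d = 17 and 41 codewords exists.


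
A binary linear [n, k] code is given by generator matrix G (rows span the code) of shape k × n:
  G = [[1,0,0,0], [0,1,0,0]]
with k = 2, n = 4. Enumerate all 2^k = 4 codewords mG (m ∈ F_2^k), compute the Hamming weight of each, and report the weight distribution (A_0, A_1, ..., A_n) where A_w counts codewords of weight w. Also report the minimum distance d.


Weight distribution: A_0 = 1, A_1 = 2, A_2 = 1. Minimum distance d = 1.

Enumerate all 2^2 = 4 messages m ∈ F_2^2.
For each, compute codeword c = mG in F_2^4, then tally its weight.
  m = 00 → c = 0000, weight = 0.
  m = 10 → c = 1000, weight = 1.
  m = 01 → c = 0100, weight = 1.
  m = 11 → c = 1100, weight = 2.
Tally weights:
  weight 0: 1 codewords.
  weight 1: 2 codewords.
  weight 2: 1 codewords.
Minimum distance d = smallest w > 0 with A_w > 0 = 1.
Sanity: Σ A_w = 4 = 2^2 = 4 ✓.


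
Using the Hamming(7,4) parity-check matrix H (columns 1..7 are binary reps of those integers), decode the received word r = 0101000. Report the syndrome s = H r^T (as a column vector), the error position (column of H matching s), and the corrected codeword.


s = (1, 1, 0)^T, error position = 6, corrected codeword c = 0101010

Compute s = H r^T mod 2 one row at a time:
  s_1 = 1 + 0 + 0 + 0 = 1 ≡ 1 (mod 2).
  s_2 = 1 + 0 + 0 + 0 = 1 ≡ 1 (mod 2).
  s_3 = 0 + 0 + 0 + 0 = 0 ≡ 0 (mod 2).
s = (1, 1, 0)^T — this equals column 6 of H (binary 110), so error is at position 6.
Correct: flip bit 6 of r = 0101000 to get c = 0101010.


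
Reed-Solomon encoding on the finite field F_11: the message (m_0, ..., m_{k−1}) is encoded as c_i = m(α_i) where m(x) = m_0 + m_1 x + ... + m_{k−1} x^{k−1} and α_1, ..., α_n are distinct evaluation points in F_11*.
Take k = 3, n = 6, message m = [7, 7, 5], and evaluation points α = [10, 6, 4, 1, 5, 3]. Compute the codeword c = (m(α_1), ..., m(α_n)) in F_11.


c = [5, 9, 5, 8, 2, 7]

Message polynomial: m(x) = 7 + 7·x + 5·x^2 (mod 11).
For each evaluation point α_i, compute m(α_i) mod 11:
  α_1 = 10: Horner steps 5 → 2 → 5, so m(10) = 5.
  α_2 = 6: Horner steps 5 → 4 → 9, so m(6) = 9.
  α_3 = 4: Horner steps 5 → 5 → 5, so m(4) = 5.
  α_4 = 1: Horner steps 5 → 1 → 8, so m(1) = 8.
  α_5 = 5: Horner steps 5 → 10 → 2, so m(5) = 2.
  α_6 = 3: Horner steps 5 → 0 → 7, so m(3) = 7.
Codeword c = [5, 9, 5, 8, 2, 7] ∈ F_11^6.


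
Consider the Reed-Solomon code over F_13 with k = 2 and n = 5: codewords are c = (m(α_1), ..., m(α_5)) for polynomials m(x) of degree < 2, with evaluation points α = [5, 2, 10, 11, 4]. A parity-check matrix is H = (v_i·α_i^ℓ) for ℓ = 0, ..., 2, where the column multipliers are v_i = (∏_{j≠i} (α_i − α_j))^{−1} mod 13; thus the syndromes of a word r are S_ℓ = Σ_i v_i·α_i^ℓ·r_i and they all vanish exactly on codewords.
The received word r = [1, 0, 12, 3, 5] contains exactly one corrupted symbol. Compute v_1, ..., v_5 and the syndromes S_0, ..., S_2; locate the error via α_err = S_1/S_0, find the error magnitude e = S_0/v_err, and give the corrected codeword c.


S = (10, 9, 12), error at position 3, error magnitude e = 5, c = [1, 0, 7, 3, 5].

Step 1: column multipliers v_i = (∏_{j≠i}(α_i − α_j))^{−1} mod 13.
  i = 1 (α = 5): (5−2)(5−10)(5−11)(5−4) = 3·(−5)·(−6)·1 = 90 ≡ 12, so v_1 = 12^{−1} = 12 (mod 13).
  i = 2 (α = 2): (2−5)(2−10)(2−11)(2−4) = (−3)·(−8)·(−9)·(−2) = 432 ≡ 3, so v_2 = 3^{−1} = 9 (mod 13).
  i = 3 (α = 10): (10−5)(10−2)(10−11)(10−4) = 5·8·(−1)·6 = −240 ≡ 7, so v_3 = 7^{−1} = 2 (mod 13).
  i = 4 (α = 11): (11−5)(11−2)(11−10)(11−4) = 6·9·1·7 = 378 ≡ 1, so v_4 = 1^{−1} = 1 (mod 13).
  i = 5 (α = 4): (4−5)(4−2)(4−10)(4−11) = (−1)·2·(−6)·(−7) = −84 ≡ 7, so v_5 = 7^{−1} = 2 (mod 13).
  v = [12, 9, 2, 1, 2].
Step 2: syndromes of r = [1, 0, 12, 3, 5] (all sums mod 13).
  S_0 = Σ v_i r_i = 12·1 + 9·0 + 2·12 + 1·3 + 2·5 = 49 ≡ 10.
  S_1 = Σ v_i α_i r_i = 12·5·1 + 9·2·0 + 2·10·12 + 1·11·3 + 2·4·5 = 373 ≡ 9.
  α_i^2 mod 13 = [12, 4, 9, 4, 3].
  S_2 = Σ v_i α_i^2 r_i = 12·12·1 + 9·4·0 + 2·9·12 + 1·4·3 + 2·3·5 = 402 ≡ 12.
  S = (10, 9, 12) ≠ 0, so r is not a codeword (an error is present).
Step 3: locate the error. For a single error e at position i, S_ℓ = v_i·e·α_i^ℓ, so α_err = S_1/S_0.
  S_0^{−1} = 10^{−1} = 4 (mod 13), so α_err = 9·4 = 36 ≡ 10 = α_3. Error position i = 3.
  Consistency check: S_2/S_1 = 12·3 = 36 ≡ 10 = α_err ✓ (single-error assumption holds).
Step 4: error magnitude e = S_0/v_3 = S_0·∏_{j≠3}(α_3 − α_j) = 10·7 = 70 ≡ 5 (mod 13).
Step 5: correct position 3: c_3 = r_3 − e = 12 − 5 ≡ 7 (mod 13). Hence c = [1, 0, 7, 3, 5].
  Check: interpolating c through the α_i gives m(x) = 8 + 9·x (degree < 2) with m(α_i) = c_i for every i, so c is indeed a codeword.


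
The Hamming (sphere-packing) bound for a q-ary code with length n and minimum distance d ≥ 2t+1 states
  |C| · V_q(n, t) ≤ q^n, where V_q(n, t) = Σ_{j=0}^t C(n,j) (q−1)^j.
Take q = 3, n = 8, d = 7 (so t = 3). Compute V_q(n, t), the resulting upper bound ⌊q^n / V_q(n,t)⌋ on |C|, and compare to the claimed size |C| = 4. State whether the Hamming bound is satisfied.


V_q(n, t) = 577, q^n = 6561, Hamming bound = 11, |C| = 4 ≤ bound (satisfied).

Step 1: Compute V_q(n, t) = Σ_{j=0}^3 C(n, j) (q−1)^j.
  j = 0: C(8,0)·(2)^0 = 1·1 = 1.
  j = 1: C(8,1)·(2)^1 = 8·2 = 16.
  j = 2: C(8,2)·(2)^2 = 28·4 = 112.
  j = 3: C(8,3)·(2)^3 = 56·8 = 448.
  V_q(n, t) = 1 + 16 + 112 + 448 = 577.
Step 2: q^n = 3^8 = 6561.
Step 3: Hamming bound ⌊q^n / V_q(n,t)⌋ = ⌊6561/577⌋ = 11.
Step 4: Compare |C| = 4 to 11: satisfied.
The claimed |C| lies below the Hamming bound.


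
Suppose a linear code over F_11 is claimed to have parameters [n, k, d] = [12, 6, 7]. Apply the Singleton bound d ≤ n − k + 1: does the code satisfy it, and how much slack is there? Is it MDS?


Singleton RHS = n − k + 1 = 7, slack = 0, bound satisfied, MDS.

Singleton bound: d ≤ n − k + 1.
Here n = 12, k = 6, so n − k + 1 = 7.
Given d = 7, check d ≤ 7: YES.
Slack = (n − k + 1) − d = 0.
The code is MDS (slack = 0).
Description: the claimed parameters are [12, 6, 7]_11; such a code would be MDS (meets Singleton bound).


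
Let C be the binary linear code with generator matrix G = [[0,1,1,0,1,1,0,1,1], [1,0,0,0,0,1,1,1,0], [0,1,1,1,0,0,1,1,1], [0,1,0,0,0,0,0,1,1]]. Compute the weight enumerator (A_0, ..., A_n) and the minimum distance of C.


Weight distribution: A_0 = 1, A_3 = 3, A_4 = 3, A_5 = 4, A_6 = 4, A_7 = 1. Minimum distance d = 3.

Enumerate all 2^4 = 16 messages m ∈ F_2^4.
For each, compute codeword c = mG in F_2^9, then tally its weight.
  m = 0000 → c = 000000000, weight = 0.
  m = 1000 → c = 011011011, weight = 6.
  m = 0100 → c = 100001110, weight = 4.
  m = 1100 → c = 111010101, weight = 6.
  m = 0010 → c = 011100111, weight = 6.
  m = 1010 → c = 000111100, weight = 4.
  m = 0110 → c = 111101001, weight = 6.
  m = 1110 → c = 100110010, weight = 4.
  m = 0001 → c = 010000011, weight = 3.
  m = 1001 → c = 001011000, weight = 3.
  m = 0101 → c = 110001101, weight = 5.
  m = 1101 → c = 101010110, weight = 5.
  m = 0011 → c = 001100100, weight = 3.
  m = 1011 → c = 010111111, weight = 7.
  m = 0111 → c = 101101010, weight = 5.
  m = 1111 → c = 110110001, weight = 5.
Tally weights:
  weight 0: 1 codewords.
  weight 3: 3 codewords.
  weight 4: 3 codewords.
  weight 5: 4 codewords.
  weight 6: 4 codewords.
  weight 7: 1 codewords.
Minimum distance d = smallest w > 0 with A_w > 0 = 3.
Sanity: Σ A_w = 16 = 2^4 = 16 ✓.


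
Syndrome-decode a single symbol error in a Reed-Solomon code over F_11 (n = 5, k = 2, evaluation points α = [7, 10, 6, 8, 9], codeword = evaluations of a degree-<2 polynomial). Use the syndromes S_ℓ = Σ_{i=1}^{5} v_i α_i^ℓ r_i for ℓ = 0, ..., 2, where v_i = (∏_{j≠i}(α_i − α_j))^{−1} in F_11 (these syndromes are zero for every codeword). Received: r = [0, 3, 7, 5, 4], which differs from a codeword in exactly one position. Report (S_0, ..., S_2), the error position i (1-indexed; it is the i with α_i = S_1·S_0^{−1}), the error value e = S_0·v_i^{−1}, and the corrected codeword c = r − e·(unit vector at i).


S = (1, 7, 5), error at position 1, error magnitude e = 5, c = [6, 3, 7, 5, 4].

Step 1: column multipliers v_i = (∏_{j≠i}(α_i − α_j))^{−1} mod 11.
  i = 1 (α = 7): (7−10)(7−6)(7−8)(7−9) = (−3)·1·(−1)·(−2) = −6 ≡ 5, so v_1 = 5^{−1} = 9 (mod 11).
  i = 2 (α = 10): (10−7)(10−6)(10−8)(10−9) = 3·4·2·1 = 24 ≡ 2, so v_2 = 2^{−1} = 6 (mod 11).
  i = 3 (α = 6): (6−7)(6−10)(6−8)(6−9) = (−1)·(−4)·(−2)·(−3) = 24 ≡ 2, so v_3 = 2^{−1} = 6 (mod 11).
  i = 4 (α = 8): (8−7)(8−10)(8−6)(8−9) = 1·(−2)·2·(−1) = 4 ≡ 4, so v_4 = 4^{−1} = 3 (mod 11).
  i = 5 (α = 9): (9−7)(9−10)(9−6)(9−8) = 2·(−1)·3·1 = −6 ≡ 5, so v_5 = 5^{−1} = 9 (mod 11).
  v = [9, 6, 6, 3, 9].
Step 2: syndromes of r = [0, 3, 7, 5, 4] (all sums mod 11).
  S_0 = Σ v_i r_i = 9·0 + 6·3 + 6·7 + 3·5 + 9·4 = 111 ≡ 1.
  S_1 = Σ v_i α_i r_i = 9·7·0 + 6·10·3 + 6·6·7 + 3·8·5 + 9·9·4 = 876 ≡ 7.
  α_i^2 mod 11 = [5, 1, 3, 9, 4].
  S_2 = Σ v_i α_i^2 r_i = 9·5·0 + 6·1·3 + 6·3·7 + 3·9·5 + 9·4·4 = 423 ≡ 5.
  S = (1, 7, 5) ≠ 0, so r is not a codeword (an error is present).
Step 3: locate the error. For a single error e at position i, S_ℓ = v_i·e·α_i^ℓ, so α_err = S_1/S_0.
  S_0^{−1} = 1^{−1} = 1 (mod 11), so α_err = 7·1 = 7 ≡ 7 = α_1. Error position i = 1.
  Consistency check: S_2/S_1 = 5·8 = 40 ≡ 7 = α_err ✓ (single-error assumption holds).
Step 4: error magnitude e = S_0/v_1 = S_0·∏_{j≠1}(α_1 − α_j) = 1·5 = 5 ≡ 5 (mod 11).
Step 5: correct position 1: c_1 = r_1 − e = 0 − 5 ≡ 6 (mod 11). Hence c = [6, 3, 7, 5, 4].
  Check: interpolating c through the α_i gives m(x) = 2 + 10·x (degree < 2) with m(α_i) = c_i for every i, so c is indeed a codeword.


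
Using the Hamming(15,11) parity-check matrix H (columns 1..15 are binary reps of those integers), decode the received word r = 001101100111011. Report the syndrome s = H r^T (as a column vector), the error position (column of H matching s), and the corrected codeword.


s = (1, 0, 1, 0)^T, error position = 10, corrected codeword c = 001101100011011

Compute s = H r^T mod 2 one row at a time:
  s_1 = 0 + 0 + 1 + 1 + 1 + 0 + 1 + 1 = 5 ≡ 1 (mod 2).
  s_2 = 1 + 0 + 1 + 1 + 1 + 0 + 1 + 1 = 6 ≡ 0 (mod 2).
  s_3 = 0 + 1 + 1 + 1 + 1 + 1 + 1 + 1 = 7 ≡ 1 (mod 2).
  s_4 = 0 + 1 + 0 + 1 + 0 + 1 + 0 + 1 = 4 ≡ 0 (mod 2).
s = (1, 0, 1, 0)^T — this equals column 10 of H (binary 1010), so error is at position 10.
Correct: flip bit 10 of r = 001101100111011 to get c = 001101100011011.


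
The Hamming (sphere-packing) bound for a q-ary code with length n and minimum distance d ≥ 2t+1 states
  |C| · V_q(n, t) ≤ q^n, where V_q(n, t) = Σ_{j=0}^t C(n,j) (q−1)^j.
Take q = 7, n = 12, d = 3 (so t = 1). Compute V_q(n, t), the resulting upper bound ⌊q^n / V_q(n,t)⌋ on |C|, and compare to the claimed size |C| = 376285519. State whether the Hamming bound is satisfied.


V_q(n, t) = 73, q^n = 13841287201, Hamming bound = 189606673, |C| = 376285519 > bound (violated).

Step 1: Compute V_q(n, t) = Σ_{j=0}^1 C(n, j) (q−1)^j.
  j = 0: C(12,0)·(6)^0 = 1·1 = 1.
  j = 1: C(12,1)·(6)^1 = 12·6 = 72.
  V_q(n, t) = 1 + 72 = 73.
Step 2: q^n = 7^12 = 13841287201.
Step 3: Hamming bound ⌊q^n / V_q(n,t)⌋ = ⌊13841287201/73⌋ = 189606673.
Step 4: Compare |C| = 376285519 to 189606673: violated.
The claimed |C| lies above the Hamming bound, so no 7-ary code of length 12 with d ≥ 3 can have 376285519 codewords.


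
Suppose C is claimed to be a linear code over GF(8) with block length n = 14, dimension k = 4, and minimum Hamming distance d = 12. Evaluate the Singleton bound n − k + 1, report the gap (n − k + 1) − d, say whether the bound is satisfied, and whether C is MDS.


Singleton RHS = n − k + 1 = 11, slack = -1, bound violated (no such code; not MDS).

Singleton bound: d ≤ n − k + 1.
Here n = 14, k = 4, so n − k + 1 = 11.
Given d = 12, check d ≤ 11: NO.
Slack = (n − k + 1) − d = -1.
The slack is negative: d = 12 exceeds n − k + 1 = 11 by 1, so the Singleton bound is violated and no linear [14, 4, 12]_8 code can exist. In particular it is not MDS (MDS requires d = n − k + 1 exactly).
Description: the claimed parameters are [14, 4, 12]_8; such a code would be impossible (violates the Singleton bound).


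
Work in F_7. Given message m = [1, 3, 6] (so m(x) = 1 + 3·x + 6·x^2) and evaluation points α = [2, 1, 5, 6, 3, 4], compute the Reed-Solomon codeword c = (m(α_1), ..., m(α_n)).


c = [3, 3, 5, 4, 1, 4]

Message polynomial: m(x) = 1 + 3·x + 6·x^2 (mod 7).
For each evaluation point α_i, compute m(α_i) mod 7:
  α_1 = 2: Horner steps 6 → 1 → 3, so m(2) = 3.
  α_2 = 1: Horner steps 6 → 2 → 3, so m(1) = 3.
  α_3 = 5: Horner steps 6 → 5 → 5, so m(5) = 5.
  α_4 = 6: Horner steps 6 → 4 → 4, so m(6) = 4.
  α_5 = 3: Horner steps 6 → 0 → 1, so m(3) = 1.
  α_6 = 4: Horner steps 6 → 6 → 4, so m(4) = 4.
Codeword c = [3, 3, 5, 4, 1, 4] ∈ F_7^6.


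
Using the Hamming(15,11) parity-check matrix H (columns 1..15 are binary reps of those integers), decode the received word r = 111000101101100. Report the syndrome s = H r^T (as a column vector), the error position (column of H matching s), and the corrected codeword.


s = (0, 1, 0, 1)^T, error position = 5, corrected codeword c = 111010101101100

Compute s = H r^T mod 2 one row at a time:
  s_1 = 0 + 1 + 1 + 0 + 1 + 1 + 0 + 0 = 4 ≡ 0 (mod 2).
  s_2 = 0 + 0 + 0 + 1 + 1 + 1 + 0 + 0 = 3 ≡ 1 (mod 2).
  s_3 = 1 + 1 + 0 + 1 + 1 + 0 + 0 + 0 = 4 ≡ 0 (mod 2).
  s_4 = 1 + 1 + 0 + 1 + 1 + 0 + 1 + 0 = 5 ≡ 1 (mod 2).
s = (0, 1, 0, 1)^T — this equals column 5 of H (binary 0101), so error is at position 5.
Correct: flip bit 5 of r = 111000101101100 to get c = 111010101101100.


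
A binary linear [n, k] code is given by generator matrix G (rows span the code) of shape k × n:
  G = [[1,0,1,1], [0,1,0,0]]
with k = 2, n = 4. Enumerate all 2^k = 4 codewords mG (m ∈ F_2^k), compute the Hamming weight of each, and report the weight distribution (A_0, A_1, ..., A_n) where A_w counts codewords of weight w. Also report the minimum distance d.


Weight distribution: A_0 = 1, A_1 = 1, A_3 = 1, A_4 = 1. Minimum distance d = 1.

Enumerate all 2^2 = 4 messages m ∈ F_2^2.
For each, compute codeword c = mG in F_2^4, then tally its weight.
  m = 00 → c = 0000, weight = 0.
  m = 10 → c = 1011, weight = 3.
  m = 01 → c = 0100, weight = 1.
  m = 11 → c = 1111, weight = 4.
Tally weights:
  weight 0: 1 codewords.
  weight 1: 1 codewords.
  weight 3: 1 codewords.
  weight 4: 1 codewords.
Minimum distance d = smallest w > 0 with A_w > 0 = 1.
Sanity: Σ A_w = 4 = 2^2 = 4 ✓.


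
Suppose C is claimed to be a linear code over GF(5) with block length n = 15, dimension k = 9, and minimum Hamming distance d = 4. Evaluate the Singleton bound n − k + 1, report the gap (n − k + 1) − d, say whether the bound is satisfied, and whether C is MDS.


Singleton RHS = n − k + 1 = 7, slack = 3, bound satisfied, not MDS.

Singleton bound: d ≤ n − k + 1.
Here n = 15, k = 9, so n − k + 1 = 7.
Given d = 4, check d ≤ 7: YES.
Slack = (n − k + 1) − d = 3.
The code is NOT MDS (slack = 3 > 0).
Description: the claimed parameters are [15, 9, 4]_5; such a code would be non-MDS.


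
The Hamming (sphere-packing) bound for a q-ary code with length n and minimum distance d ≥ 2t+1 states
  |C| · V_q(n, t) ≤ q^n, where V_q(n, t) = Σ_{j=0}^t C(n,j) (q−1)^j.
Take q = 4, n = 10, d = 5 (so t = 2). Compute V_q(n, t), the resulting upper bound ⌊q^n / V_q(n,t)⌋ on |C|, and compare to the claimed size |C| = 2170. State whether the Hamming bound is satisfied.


V_q(n, t) = 436, q^n = 1048576, Hamming bound = 2404, |C| = 2170 ≤ bound (satisfied).

Step 1: Compute V_q(n, t) = Σ_{j=0}^2 C(n, j) (q−1)^j.
  j = 0: C(10,0)·(3)^0 = 1·1 = 1.
  j = 1: C(10,1)·(3)^1 = 10·3 = 30.
  j = 2: C(10,2)·(3)^2 = 45·9 = 405.
  V_q(n, t) = 1 + 30 + 405 = 436.
Step 2: q^n = 4^10 = 1048576.
Step 3: Hamming bound ⌊q^n / V_q(n,t)⌋ = ⌊1048576/436⌋ = 2404.
Step 4: Compare |C| = 2170 to 2404: satisfied.
The claimed |C| lies below the Hamming bound.


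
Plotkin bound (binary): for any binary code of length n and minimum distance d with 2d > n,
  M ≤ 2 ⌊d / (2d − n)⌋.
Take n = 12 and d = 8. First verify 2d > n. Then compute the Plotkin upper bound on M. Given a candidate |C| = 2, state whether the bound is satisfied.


Plotkin bound M ≤ 4; given |C| = 2 ≤ bound (satisfied).

Check applicability: 2d = 16, n = 12.
2d − n = 4 > 0, so Plotkin applies.
Compute d/(2d−n) = 8/4 ≈ 2.0000.
⌊d/(2d−n)⌋ = 2.
Plotkin bound: M ≤ 2·2 = 4.
Given |C| = 2, check: satisfied.
This |C| is below the Plotkin bound.


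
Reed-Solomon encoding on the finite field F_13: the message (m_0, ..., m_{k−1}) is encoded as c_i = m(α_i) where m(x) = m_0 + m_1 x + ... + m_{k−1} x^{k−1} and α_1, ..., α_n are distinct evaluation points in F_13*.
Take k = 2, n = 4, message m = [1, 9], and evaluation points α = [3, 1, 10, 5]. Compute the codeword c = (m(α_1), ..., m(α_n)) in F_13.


c = [2, 10, 0, 7]

Message polynomial: m(x) = 1 + 9·x (mod 13).
For each evaluation point α_i, compute m(α_i) mod 13:
  α_1 = 3: Horner steps 9 → 2, so m(3) = 2.
  α_2 = 1: Horner steps 9 → 10, so m(1) = 10.
  α_3 = 10: Horner steps 9 → 0, so m(10) = 0.
  α_4 = 5: Horner steps 9 → 7, so m(5) = 7.
Codeword c = [2, 10, 0, 7] ∈ F_13^4.


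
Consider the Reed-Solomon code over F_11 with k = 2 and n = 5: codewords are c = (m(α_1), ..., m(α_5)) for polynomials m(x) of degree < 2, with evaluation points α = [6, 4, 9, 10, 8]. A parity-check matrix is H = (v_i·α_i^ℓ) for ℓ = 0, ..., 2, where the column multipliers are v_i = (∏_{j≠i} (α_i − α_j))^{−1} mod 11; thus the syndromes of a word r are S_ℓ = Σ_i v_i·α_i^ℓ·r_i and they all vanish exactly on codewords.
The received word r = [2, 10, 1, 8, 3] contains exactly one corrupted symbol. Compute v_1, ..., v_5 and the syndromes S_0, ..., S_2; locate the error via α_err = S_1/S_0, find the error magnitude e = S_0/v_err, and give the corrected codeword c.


S = (4, 10, 3), error at position 5, error magnitude e = 9, c = [2, 10, 1, 8, 5].

Step 1: column multipliers v_i = (∏_{j≠i}(α_i − α_j))^{−1} mod 11.
  i = 1 (α = 6): (6−4)(6−9)(6−10)(6−8) = 2·(−3)·(−4)·(−2) = −48 ≡ 7, so v_1 = 7^{−1} = 8 (mod 11).
  i = 2 (α = 4): (4−6)(4−9)(4−10)(4−8) = (−2)·(−5)·(−6)·(−4) = 240 ≡ 9, so v_2 = 9^{−1} = 5 (mod 11).
  i = 3 (α = 9): (9−6)(9−4)(9−10)(9−8) = 3·5·(−1)·1 = −15 ≡ 7, so v_3 = 7^{−1} = 8 (mod 11).
  i = 4 (α = 10): (10−6)(10−4)(10−9)(10−8) = 4·6·1·2 = 48 ≡ 4, so v_4 = 4^{−1} = 3 (mod 11).
  i = 5 (α = 8): (8−6)(8−4)(8−9)(8−10) = 2·4·(−1)·(−2) = 16 ≡ 5, so v_5 = 5^{−1} = 9 (mod 11).
  v = [8, 5, 8, 3, 9].
Step 2: syndromes of r = [2, 10, 1, 8, 3] (all sums mod 11).
  S_0 = Σ v_i r_i = 8·2 + 5·10 + 8·1 + 3·8 + 9·3 = 125 ≡ 4.
  S_1 = Σ v_i α_i r_i = 8·6·2 + 5·4·10 + 8·9·1 + 3·10·8 + 9·8·3 = 824 ≡ 10.
  α_i^2 mod 11 = [3, 5, 4, 1, 9].
  S_2 = Σ v_i α_i^2 r_i = 8·3·2 + 5·5·10 + 8·4·1 + 3·1·8 + 9·9·3 = 597 ≡ 3.
  S = (4, 10, 3) ≠ 0, so r is not a codeword (an error is present).
Step 3: locate the error. For a single error e at position i, S_ℓ = v_i·e·α_i^ℓ, so α_err = S_1/S_0.
  S_0^{−1} = 4^{−1} = 3 (mod 11), so α_err = 10·3 = 30 ≡ 8 = α_5. Error position i = 5.
  Consistency check: S_2/S_1 = 3·10 = 30 ≡ 8 = α_err ✓ (single-error assumption holds).
Step 4: error magnitude e = S_0/v_5 = S_0·∏_{j≠5}(α_5 − α_j) = 4·5 = 20 ≡ 9 (mod 11).
Step 5: correct position 5: c_5 = r_5 − e = 3 − 9 ≡ 5 (mod 11). Hence c = [2, 10, 1, 8, 5].
  Check: interpolating c through the α_i gives m(x) = 4 + 7·x (degree < 2) with m(α_i) = c_i for every i, so c is indeed a codeword.


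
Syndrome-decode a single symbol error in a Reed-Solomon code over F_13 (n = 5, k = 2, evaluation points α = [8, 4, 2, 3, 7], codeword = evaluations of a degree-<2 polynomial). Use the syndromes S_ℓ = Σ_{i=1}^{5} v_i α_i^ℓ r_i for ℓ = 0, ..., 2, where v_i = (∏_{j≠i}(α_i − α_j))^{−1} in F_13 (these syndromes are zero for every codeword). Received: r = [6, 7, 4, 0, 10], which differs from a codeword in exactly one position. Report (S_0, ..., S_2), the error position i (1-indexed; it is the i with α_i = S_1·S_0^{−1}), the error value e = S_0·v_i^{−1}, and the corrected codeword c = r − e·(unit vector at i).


S = (1, 4, 3), error at position 2, error magnitude e = 11, c = [6, 9, 4, 0, 10].

Step 1: column multipliers v_i = (∏_{j≠i}(α_i − α_j))^{−1} mod 13.
  i = 1 (α = 8): (8−4)(8−2)(8−3)(8−7) = 4·6·5·1 = 120 ≡ 3, so v_1 = 3^{−1} = 9 (mod 13).
  i = 2 (α = 4): (4−8)(4−2)(4−3)(4−7) = (−4)·2·1·(−3) = 24 ≡ 11, so v_2 = 11^{−1} = 6 (mod 13).
  i = 3 (α = 2): (2−8)(2−4)(2−3)(2−7) = (−6)·(−2)·(−1)·(−5) = 60 ≡ 8, so v_3 = 8^{−1} = 5 (mod 13).
  i = 4 (α = 3): (3−8)(3−4)(3−2)(3−7) = (−5)·(−1)·1·(−4) = −20 ≡ 6, so v_4 = 6^{−1} = 11 (mod 13).
  i = 5 (α = 7): (7−8)(7−4)(7−2)(7−3) = (−1)·3·5·4 = −60 ≡ 5, so v_5 = 5^{−1} = 8 (mod 13).
  v = [9, 6, 5, 11, 8].
Step 2: syndromes of r = [6, 7, 4, 0, 10] (all sums mod 13).
  S_0 = Σ v_i r_i = 9·6 + 6·7 + 5·4 + 11·0 + 8·10 = 196 ≡ 1.
  S_1 = Σ v_i α_i r_i = 9·8·6 + 6·4·7 + 5·2·4 + 11·3·0 + 8·7·10 = 1200 ≡ 4.
  α_i^2 mod 13 = [12, 3, 4, 9, 10].
  S_2 = Σ v_i α_i^2 r_i = 9·12·6 + 6·3·7 + 5·4·4 + 11·9·0 + 8·10·10 = 1654 ≡ 3.
  S = (1, 4, 3) ≠ 0, so r is not a codeword (an error is present).
Step 3: locate the error. For a single error e at position i, S_ℓ = v_i·e·α_i^ℓ, so α_err = S_1/S_0.
  S_0^{−1} = 1^{−1} = 1 (mod 13), so α_err = 4·1 = 4 ≡ 4 = α_2. Error position i = 2.
  Consistency check: S_2/S_1 = 3·10 = 30 ≡ 4 = α_err ✓ (single-error assumption holds).
Step 4: error magnitude e = S_0/v_2 = S_0·∏_{j≠2}(α_2 − α_j) = 1·11 = 11 ≡ 11 (mod 13).
Step 5: correct position 2: c_2 = r_2 − e = 7 − 11 ≡ 9 (mod 13). Hence c = [6, 9, 4, 0, 10].
  Check: interpolating c through the α_i gives m(x) = 12 + 9·x (degree < 2) with m(α_i) = c_i for every i, so c is indeed a codeword.


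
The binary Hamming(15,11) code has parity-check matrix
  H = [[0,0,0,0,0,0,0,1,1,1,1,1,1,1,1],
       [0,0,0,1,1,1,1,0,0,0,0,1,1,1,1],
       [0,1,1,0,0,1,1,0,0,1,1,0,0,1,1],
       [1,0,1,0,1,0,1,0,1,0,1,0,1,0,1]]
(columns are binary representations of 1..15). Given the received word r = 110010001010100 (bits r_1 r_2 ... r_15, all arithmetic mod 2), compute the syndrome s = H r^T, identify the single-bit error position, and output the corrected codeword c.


s = (1, 0, 0, 1)^T, error position = 9, corrected codeword c = 110010000010100

Compute s = H r^T mod 2 one row at a time:
  s_1 = 0 + 1 + 0 + 1 + 0 + 1 + 0 + 0 = 3 ≡ 1 (mod 2).
  s_2 = 0 + 1 + 0 + 0 + 0 + 1 + 0 + 0 = 2 ≡ 0 (mod 2).
  s_3 = 1 + 0 + 0 + 0 + 0 + 1 + 0 + 0 = 2 ≡ 0 (mod 2).
  s_4 = 1 + 0 + 1 + 0 + 1 + 1 + 1 + 0 = 5 ≡ 1 (mod 2).
s = (1, 0, 0, 1)^T — this equals column 9 of H (binary 1001), so error is at position 9.
Correct: flip bit 9 of r = 110010001010100 to get c = 110010000010100.


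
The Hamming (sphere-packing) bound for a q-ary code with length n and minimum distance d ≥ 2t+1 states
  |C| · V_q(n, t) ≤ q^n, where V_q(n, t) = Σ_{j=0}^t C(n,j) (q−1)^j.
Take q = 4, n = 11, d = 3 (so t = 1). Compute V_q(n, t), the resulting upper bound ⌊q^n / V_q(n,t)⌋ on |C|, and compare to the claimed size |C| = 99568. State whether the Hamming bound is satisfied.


V_q(n, t) = 34, q^n = 4194304, Hamming bound = 123361, |C| = 99568 ≤ bound (satisfied).

Step 1: Compute V_q(n, t) = Σ_{j=0}^1 C(n, j) (q−1)^j.
  j = 0: C(11,0)·(3)^0 = 1·1 = 1.
  j = 1: C(11,1)·(3)^1 = 11·3 = 33.
  V_q(n, t) = 1 + 33 = 34.
Step 2: q^n = 4^11 = 4194304.
Step 3: Hamming bound ⌊q^n / V_q(n,t)⌋ = ⌊4194304/34⌋ = 123361.
Step 4: Compare |C| = 99568 to 123361: satisfied.
The claimed |C| lies below the Hamming bound.


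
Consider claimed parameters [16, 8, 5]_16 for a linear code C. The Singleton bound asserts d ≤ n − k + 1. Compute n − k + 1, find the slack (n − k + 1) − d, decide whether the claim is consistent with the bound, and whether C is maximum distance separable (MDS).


Singleton RHS = n − k + 1 = 9, slack = 4, bound satisfied, not MDS.

Singleton bound: d ≤ n − k + 1.
Here n = 16, k = 8, so n − k + 1 = 9.
Given d = 5, check d ≤ 9: YES.
Slack = (n − k + 1) − d = 4.
The code is NOT MDS (slack = 4 > 0).
Description: the claimed parameters are [16, 8, 5]_16; such a code would be non-MDS.


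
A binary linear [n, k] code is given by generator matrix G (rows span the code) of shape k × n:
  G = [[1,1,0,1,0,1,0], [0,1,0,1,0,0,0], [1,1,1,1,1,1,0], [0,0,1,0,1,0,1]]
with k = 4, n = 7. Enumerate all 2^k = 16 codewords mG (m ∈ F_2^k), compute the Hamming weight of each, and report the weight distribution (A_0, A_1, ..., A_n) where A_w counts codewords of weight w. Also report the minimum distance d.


Weight distribution: A_0 = 1, A_1 = 1, A_2 = 3, A_3 = 3, A_4 = 3, A_5 = 3, A_6 = 1, A_7 = 1. Minimum distance d = 1.

Enumerate all 2^4 = 16 messages m ∈ F_2^4.
For each, compute codeword c = mG in F_2^7, then tally its weight.
  m = 0000 → c = 0000000, weight = 0.
  m = 1000 → c = 1101010, weight = 4.
  m = 0100 → c = 0101000, weight = 2.
  m = 1100 → c = 1000010, weight = 2.
  m = 0010 → c = 1111110, weight = 6.
  m = 1010 → c = 0010100, weight = 2.
  m = 0110 → c = 1010110, weight = 4.
  m = 1110 → c = 0111100, weight = 4.
  m = 0001 → c = 0010101, weight = 3.
  m = 1001 → c = 1111111, weight = 7.
  m = 0101 → c = 0111101, weight = 5.
  m = 1101 → c = 1010111, weight = 5.
  m = 0011 → c = 1101011, weight = 5.
  m = 1011 → c = 0000001, weight = 1.
  m = 0111 → c = 1000011, weight = 3.
  m = 1111 → c = 0101001, weight = 3.
Tally weights:
  weight 0: 1 codewords.
  weight 1: 1 codewords.
  weight 2: 3 codewords.
  weight 3: 3 codewords.
  weight 4: 3 codewords.
  weight 5: 3 codewords.
  weight 6: 1 codewords.
  weight 7: 1 codewords.
Minimum distance d = smallest w > 0 with A_w > 0 = 1.
Sanity: Σ A_w = 16 = 2^4 = 16 ✓.
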